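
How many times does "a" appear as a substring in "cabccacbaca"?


Searching for "a" in "cabccacbaca"
Scanning each position:
  Position 0: "c" => no
  Position 1: "a" => MATCH
  Position 2: "b" => no
  Position 3: "c" => no
  Position 4: "c" => no
  Position 5: "a" => MATCH
  Position 6: "c" => no
  Position 7: "b" => no
  Position 8: "a" => MATCH
  Position 9: "c" => no
  Position 10: "a" => MATCH
Total occurrences: 4

4


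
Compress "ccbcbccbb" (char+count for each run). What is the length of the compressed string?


Input: ccbcbccbb
Runs:
  'c' x 2 => "c2"
  'b' x 1 => "b1"
  'c' x 1 => "c1"
  'b' x 1 => "b1"
  'c' x 2 => "c2"
  'b' x 2 => "b2"
Compressed: "c2b1c1b1c2b2"
Compressed length: 12

12


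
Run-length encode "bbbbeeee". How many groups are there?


Input: bbbbeeee
Scanning for consecutive runs:
  Group 1: 'b' x 4 (positions 0-3)
  Group 2: 'e' x 4 (positions 4-7)
Total groups: 2

2


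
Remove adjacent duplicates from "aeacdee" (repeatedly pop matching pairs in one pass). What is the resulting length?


Input: aeacdee
Stack-based adjacent duplicate removal:
  Read 'a': push. Stack: a
  Read 'e': push. Stack: ae
  Read 'a': push. Stack: aea
  Read 'c': push. Stack: aeac
  Read 'd': push. Stack: aeacd
  Read 'e': push. Stack: aeacde
  Read 'e': matches stack top 'e' => pop. Stack: aeacd
Final stack: "aeacd" (length 5)

5


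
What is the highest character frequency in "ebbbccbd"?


Input: ebbbccbd
Character counts:
  'b': 4
  'c': 2
  'd': 1
  'e': 1
Maximum frequency: 4

4


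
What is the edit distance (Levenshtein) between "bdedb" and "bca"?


Computing edit distance: "bdedb" -> "bca"
DP table:
           b    c    a
      0    1    2    3
  b   1    0    1    2
  d   2    1    1    2
  e   3    2    2    2
  d   4    3    3    3
  b   5    4    4    4
Edit distance = dp[5][3] = 4

4


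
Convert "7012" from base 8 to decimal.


Input: "7012" in base 8
Positional expansion:
  Digit '7' (value 7) x 8^3 = 3584
  Digit '0' (value 0) x 8^2 = 0
  Digit '1' (value 1) x 8^1 = 8
  Digit '2' (value 2) x 8^0 = 2
Sum = 3594

3594


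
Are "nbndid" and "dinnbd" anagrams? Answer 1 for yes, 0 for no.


Strings: "nbndid", "dinnbd"
Sorted first:  bddinn
Sorted second: bddinn
Sorted forms match => anagrams

1


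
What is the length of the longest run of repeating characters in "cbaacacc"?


Input: "cbaacacc"
Scanning for longest run:
  Position 1 ('b'): new char, reset run to 1
  Position 2 ('a'): new char, reset run to 1
  Position 3 ('a'): continues run of 'a', length=2
  Position 4 ('c'): new char, reset run to 1
  Position 5 ('a'): new char, reset run to 1
  Position 6 ('c'): new char, reset run to 1
  Position 7 ('c'): continues run of 'c', length=2
Longest run: 'a' with length 2

2


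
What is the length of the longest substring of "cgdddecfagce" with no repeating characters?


Input: "cgdddecfagce"
Sliding window (track last position of each char):
  Position 0 ('c'): window [0,0] length 1 -- new best
  Position 1 ('g'): window [0,1] length 2 -- new best
  Position 2 ('d'): window [0,2] length 3 -- new best
  Position 3 ('d'): repeat (last at 2), move window start to 3
  Position 3 ('d'): window [3,3] length 1
  Position 4 ('d'): repeat (last at 3), move window start to 4
  Position 4 ('d'): window [4,4] length 1
  Position 5 ('e'): window [4,5] length 2
  Position 6 ('c'): window [4,6] length 3
  Position 7 ('f'): window [4,7] length 4 -- new best
  Position 8 ('a'): window [4,8] length 5 -- new best
  Position 9 ('g'): window [4,9] length 6 -- new best
  Position 10 ('c'): repeat (last at 6), move window start to 7
  Position 10 ('c'): window [7,10] length 4
  Position 11 ('e'): window [7,11] length 5
Longest substring with no repeats: "decfag" with length 6

6


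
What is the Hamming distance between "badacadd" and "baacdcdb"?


Comparing "badacadd" and "baacdcdb" position by position:
  Position 0: 'b' vs 'b' => same
  Position 1: 'a' vs 'a' => same
  Position 2: 'd' vs 'a' => differ
  Position 3: 'a' vs 'c' => differ
  Position 4: 'c' vs 'd' => differ
  Position 5: 'a' vs 'c' => differ
  Position 6: 'd' vs 'd' => same
  Position 7: 'd' vs 'b' => differ
Total differences (Hamming distance): 5

5


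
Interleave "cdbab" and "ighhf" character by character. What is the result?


Interleaving "cdbab" and "ighhf":
  Position 0: 'c' from first, 'i' from second => "ci"
  Position 1: 'd' from first, 'g' from second => "dg"
  Position 2: 'b' from first, 'h' from second => "bh"
  Position 3: 'a' from first, 'h' from second => "ah"
  Position 4: 'b' from first, 'f' from second => "bf"
Result: cidgbhahbf

cidgbhahbf


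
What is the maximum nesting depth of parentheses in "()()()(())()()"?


Input: "()()()(())()()"
Tracking depth:
  Position 0 '(': depth becomes 1
  Position 1 ')': depth becomes 0
  Position 2 '(': depth becomes 1
  Position 3 ')': depth becomes 0
  Position 4 '(': depth becomes 1
  Position 5 ')': depth becomes 0
  Position 6 '(': depth becomes 1
  Position 7 '(': depth becomes 2
  Position 8 ')': depth becomes 1
  Position 9 ')': depth becomes 0
  Position 10 '(': depth becomes 1
  Position 11 ')': depth becomes 0
  Position 12 '(': depth becomes 1
  Position 13 ')': depth becomes 0
Maximum depth reached: 2

2


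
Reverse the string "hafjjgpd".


Input: hafjjgpd
Reading characters right to left:
  Position 7: 'd'
  Position 6: 'p'
  Position 5: 'g'
  Position 4: 'j'
  Position 3: 'j'
  Position 2: 'f'
  Position 1: 'a'
  Position 0: 'h'
Reversed: dpgjjfah

dpgjjfah


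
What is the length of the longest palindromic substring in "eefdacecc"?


Input: "eefdacecc"
Checking substrings for palindromes:
  [5:8] "cec" (len 3) => palindrome
  [0:2] "ee" (len 2) => palindrome
  [7:9] "cc" (len 2) => palindrome
Longest palindromic substring: "cec" with length 3

3


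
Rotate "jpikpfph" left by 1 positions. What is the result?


Input: "jpikpfph", rotate left by 1
First 1 characters: "j"
Remaining characters: "pikpfph"
Concatenate remaining + first: "pikpfph" + "j" = "pikpfphj"

pikpfphj


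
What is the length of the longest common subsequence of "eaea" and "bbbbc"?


LCS of "eaea" and "bbbbc"
DP table:
           b    b    b    b    c
      0    0    0    0    0    0
  e   0    0    0    0    0    0
  a   0    0    0    0    0    0
  e   0    0    0    0    0    0
  a   0    0    0    0    0    0
LCS length = dp[4][5] = 0

0


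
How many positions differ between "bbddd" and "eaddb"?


Comparing "bbddd" and "eaddb" position by position:
  Position 0: 'b' vs 'e' => DIFFER
  Position 1: 'b' vs 'a' => DIFFER
  Position 2: 'd' vs 'd' => same
  Position 3: 'd' vs 'd' => same
  Position 4: 'd' vs 'b' => DIFFER
Positions that differ: 3

3


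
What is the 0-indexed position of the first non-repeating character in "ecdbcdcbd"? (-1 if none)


Input: ecdbcdcbd
Character frequencies:
  'b': 2
  'c': 3
  'd': 3
  'e': 1
Scanning left to right for freq == 1:
  Position 0 ('e'): unique! => answer = 0

0


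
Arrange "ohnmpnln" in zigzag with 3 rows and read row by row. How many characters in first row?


Zigzag "ohnmpnln" into 3 rows:
Placing characters:
  'o' => row 0
  'h' => row 1
  'n' => row 2
  'm' => row 1
  'p' => row 0
  'n' => row 1
  'l' => row 2
  'n' => row 1
Rows:
  Row 0: "op"
  Row 1: "hmnn"
  Row 2: "nl"
First row length: 2

2


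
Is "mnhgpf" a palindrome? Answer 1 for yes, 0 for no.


Input: mnhgpf
Reversed: fpghnm
  Compare pos 0 ('m') with pos 5 ('f'): MISMATCH
  Compare pos 1 ('n') with pos 4 ('p'): MISMATCH
  Compare pos 2 ('h') with pos 3 ('g'): MISMATCH
Result: not a palindrome

0


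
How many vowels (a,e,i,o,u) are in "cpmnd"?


Input: cpmnd
Checking each character:
  'c' at position 0: consonant
  'p' at position 1: consonant
  'm' at position 2: consonant
  'n' at position 3: consonant
  'd' at position 4: consonant
Total vowels: 0

0


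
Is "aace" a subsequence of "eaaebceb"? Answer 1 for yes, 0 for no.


Check if "aace" is a subsequence of "eaaebceb"
Greedy scan:
  Position 0 ('e'): no match needed
  Position 1 ('a'): matches sub[0] = 'a'
  Position 2 ('a'): matches sub[1] = 'a'
  Position 3 ('e'): no match needed
  Position 4 ('b'): no match needed
  Position 5 ('c'): matches sub[2] = 'c'
  Position 6 ('e'): matches sub[3] = 'e'
  Position 7 ('b'): no match needed
All 4 characters matched => is a subsequence

1


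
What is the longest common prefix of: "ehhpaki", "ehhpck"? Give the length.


Words: ehhpaki, ehhpck
  Position 0: all 'e' => match
  Position 1: all 'h' => match
  Position 2: all 'h' => match
  Position 3: all 'p' => match
  Position 4: ('a', 'c') => mismatch, stop
LCP = "ehhp" (length 4)

4


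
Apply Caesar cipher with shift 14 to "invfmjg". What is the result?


Caesar cipher: shift "invfmjg" by 14
  'i' (pos 8) + 14 = pos 22 = 'w'
  'n' (pos 13) + 14 = pos 1 = 'b'
  'v' (pos 21) + 14 = pos 9 = 'j'
  'f' (pos 5) + 14 = pos 19 = 't'
  'm' (pos 12) + 14 = pos 0 = 'a'
  'j' (pos 9) + 14 = pos 23 = 'x'
  'g' (pos 6) + 14 = pos 20 = 'u'
Result: wbjtaxu

wbjtaxu


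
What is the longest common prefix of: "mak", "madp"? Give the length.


Words: mak, madp
  Position 0: all 'm' => match
  Position 1: all 'a' => match
  Position 2: ('k', 'd') => mismatch, stop
LCP = "ma" (length 2)

2


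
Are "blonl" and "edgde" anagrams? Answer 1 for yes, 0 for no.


Strings: "blonl", "edgde"
Sorted first:  bllno
Sorted second: ddeeg
Differ at position 0: 'b' vs 'd' => not anagrams

0


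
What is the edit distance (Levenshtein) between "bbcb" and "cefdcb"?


Computing edit distance: "bbcb" -> "cefdcb"
DP table:
           c    e    f    d    c    b
      0    1    2    3    4    5    6
  b   1    1    2    3    4    5    5
  b   2    2    2    3    4    5    5
  c   3    2    3    3    4    4    5
  b   4    3    3    4    4    5    4
Edit distance = dp[4][6] = 4

4


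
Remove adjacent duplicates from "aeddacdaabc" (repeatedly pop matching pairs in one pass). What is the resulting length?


Input: aeddacdaabc
Stack-based adjacent duplicate removal:
  Read 'a': push. Stack: a
  Read 'e': push. Stack: ae
  Read 'd': push. Stack: aed
  Read 'd': matches stack top 'd' => pop. Stack: ae
  Read 'a': push. Stack: aea
  Read 'c': push. Stack: aeac
  Read 'd': push. Stack: aeacd
  Read 'a': push. Stack: aeacda
  Read 'a': matches stack top 'a' => pop. Stack: aeacd
  Read 'b': push. Stack: aeacdb
  Read 'c': push. Stack: aeacdbc
Final stack: "aeacdbc" (length 7)

7


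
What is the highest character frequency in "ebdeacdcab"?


Input: ebdeacdcab
Character counts:
  'a': 2
  'b': 2
  'c': 2
  'd': 2
  'e': 2
Maximum frequency: 2

2


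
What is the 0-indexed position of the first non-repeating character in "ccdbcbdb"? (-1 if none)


Input: ccdbcbdb
Character frequencies:
  'b': 3
  'c': 3
  'd': 2
Scanning left to right for freq == 1:
  Position 0 ('c'): freq=3, skip
  Position 1 ('c'): freq=3, skip
  Position 2 ('d'): freq=2, skip
  Position 3 ('b'): freq=3, skip
  Position 4 ('c'): freq=3, skip
  Position 5 ('b'): freq=3, skip
  Position 6 ('d'): freq=2, skip
  Position 7 ('b'): freq=3, skip
  No unique character found => answer = -1

-1


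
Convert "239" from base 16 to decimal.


Input: "239" in base 16
Positional expansion:
  Digit '2' (value 2) x 16^2 = 512
  Digit '3' (value 3) x 16^1 = 48
  Digit '9' (value 9) x 16^0 = 9
Sum = 569

569


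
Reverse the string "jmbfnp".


Input: jmbfnp
Reading characters right to left:
  Position 5: 'p'
  Position 4: 'n'
  Position 3: 'f'
  Position 2: 'b'
  Position 1: 'm'
  Position 0: 'j'
Reversed: pnfbmj

pnfbmj


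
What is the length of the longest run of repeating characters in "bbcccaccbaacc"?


Input: "bbcccaccbaacc"
Scanning for longest run:
  Position 1 ('b'): continues run of 'b', length=2
  Position 2 ('c'): new char, reset run to 1
  Position 3 ('c'): continues run of 'c', length=2
  Position 4 ('c'): continues run of 'c', length=3
  Position 5 ('a'): new char, reset run to 1
  Position 6 ('c'): new char, reset run to 1
  Position 7 ('c'): continues run of 'c', length=2
  Position 8 ('b'): new char, reset run to 1
  Position 9 ('a'): new char, reset run to 1
  Position 10 ('a'): continues run of 'a', length=2
  Position 11 ('c'): new char, reset run to 1
  Position 12 ('c'): continues run of 'c', length=2
Longest run: 'c' with length 3

3


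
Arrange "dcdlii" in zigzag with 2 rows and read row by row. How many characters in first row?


Zigzag "dcdlii" into 2 rows:
Placing characters:
  'd' => row 0
  'c' => row 1
  'd' => row 0
  'l' => row 1
  'i' => row 0
  'i' => row 1
Rows:
  Row 0: "ddi"
  Row 1: "cli"
First row length: 3

3


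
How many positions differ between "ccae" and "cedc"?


Comparing "ccae" and "cedc" position by position:
  Position 0: 'c' vs 'c' => same
  Position 1: 'c' vs 'e' => DIFFER
  Position 2: 'a' vs 'd' => DIFFER
  Position 3: 'e' vs 'c' => DIFFER
Positions that differ: 3

3


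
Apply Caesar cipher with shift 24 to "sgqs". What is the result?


Caesar cipher: shift "sgqs" by 24
  's' (pos 18) + 24 = pos 16 = 'q'
  'g' (pos 6) + 24 = pos 4 = 'e'
  'q' (pos 16) + 24 = pos 14 = 'o'
  's' (pos 18) + 24 = pos 16 = 'q'
Result: qeoq

qeoq


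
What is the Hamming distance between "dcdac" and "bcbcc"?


Comparing "dcdac" and "bcbcc" position by position:
  Position 0: 'd' vs 'b' => differ
  Position 1: 'c' vs 'c' => same
  Position 2: 'd' vs 'b' => differ
  Position 3: 'a' vs 'c' => differ
  Position 4: 'c' vs 'c' => same
Total differences (Hamming distance): 3

3


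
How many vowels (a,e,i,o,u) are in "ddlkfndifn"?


Input: ddlkfndifn
Checking each character:
  'd' at position 0: consonant
  'd' at position 1: consonant
  'l' at position 2: consonant
  'k' at position 3: consonant
  'f' at position 4: consonant
  'n' at position 5: consonant
  'd' at position 6: consonant
  'i' at position 7: vowel (running total: 1)
  'f' at position 8: consonant
  'n' at position 9: consonant
Total vowels: 1

1


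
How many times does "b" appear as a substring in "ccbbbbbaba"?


Searching for "b" in "ccbbbbbaba"
Scanning each position:
  Position 0: "c" => no
  Position 1: "c" => no
  Position 2: "b" => MATCH
  Position 3: "b" => MATCH
  Position 4: "b" => MATCH
  Position 5: "b" => MATCH
  Position 6: "b" => MATCH
  Position 7: "a" => no
  Position 8: "b" => MATCH
  Position 9: "a" => no
Total occurrences: 6

6


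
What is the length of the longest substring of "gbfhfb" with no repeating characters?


Input: "gbfhfb"
Sliding window (track last position of each char):
  Position 0 ('g'): window [0,0] length 1 -- new best
  Position 1 ('b'): window [0,1] length 2 -- new best
  Position 2 ('f'): window [0,2] length 3 -- new best
  Position 3 ('h'): window [0,3] length 4 -- new best
  Position 4 ('f'): repeat (last at 2), move window start to 3
  Position 4 ('f'): window [3,4] length 2
  Position 5 ('b'): window [3,5] length 3
Longest substring with no repeats: "gbfh" with length 4

4


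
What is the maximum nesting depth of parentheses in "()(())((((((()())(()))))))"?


Input: "()(())((((((()())(()))))))"
Tracking depth:
  Position 0 '(': depth becomes 1
  Position 1 ')': depth becomes 0
  Position 2 '(': depth becomes 1
  Position 3 '(': depth becomes 2
  Position 4 ')': depth becomes 1
  Position 5 ')': depth becomes 0
  Position 6 '(': depth becomes 1
  Position 7 '(': depth becomes 2
  Position 8 '(': depth becomes 3
  Position 9 '(': depth becomes 4
  Position 10 '(': depth becomes 5
  Position 11 '(': depth becomes 6
  Position 12 '(': depth becomes 7
  Position 13 ')': depth becomes 6
  Position 14 '(': depth becomes 7
  Position 15 ')': depth becomes 6
  Position 16 ')': depth becomes 5
  Position 17 '(': depth becomes 6
  Position 18 '(': depth becomes 7
  Position 19 ')': depth becomes 6
  Position 20 ')': depth becomes 5
  Position 21 ')': depth becomes 4
  Position 22 ')': depth becomes 3
  Position 23 ')': depth becomes 2
  Position 24 ')': depth becomes 1
  Position 25 ')': depth becomes 0
Maximum depth reached: 7

7


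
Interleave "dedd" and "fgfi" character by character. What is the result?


Interleaving "dedd" and "fgfi":
  Position 0: 'd' from first, 'f' from second => "df"
  Position 1: 'e' from first, 'g' from second => "eg"
  Position 2: 'd' from first, 'f' from second => "df"
  Position 3: 'd' from first, 'i' from second => "di"
Result: dfegdfdi

dfegdfdi


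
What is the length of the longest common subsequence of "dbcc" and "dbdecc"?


LCS of "dbcc" and "dbdecc"
DP table:
           d    b    d    e    c    c
      0    0    0    0    0    0    0
  d   0    1    1    1    1    1    1
  b   0    1    2    2    2    2    2
  c   0    1    2    2    2    3    3
  c   0    1    2    2    2    3    4
LCS length = dp[4][6] = 4

4


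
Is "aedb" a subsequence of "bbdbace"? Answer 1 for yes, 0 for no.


Check if "aedb" is a subsequence of "bbdbace"
Greedy scan:
  Position 0 ('b'): no match needed
  Position 1 ('b'): no match needed
  Position 2 ('d'): no match needed
  Position 3 ('b'): no match needed
  Position 4 ('a'): matches sub[0] = 'a'
  Position 5 ('c'): no match needed
  Position 6 ('e'): matches sub[1] = 'e'
Only matched 2/4 characters => not a subsequence

0


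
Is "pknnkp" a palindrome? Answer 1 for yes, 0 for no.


Input: pknnkp
Reversed: pknnkp
  Compare pos 0 ('p') with pos 5 ('p'): match
  Compare pos 1 ('k') with pos 4 ('k'): match
  Compare pos 2 ('n') with pos 3 ('n'): match
Result: palindrome

1


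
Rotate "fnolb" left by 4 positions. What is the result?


Input: "fnolb", rotate left by 4
First 4 characters: "fnol"
Remaining characters: "b"
Concatenate remaining + first: "b" + "fnol" = "bfnol"

bfnol


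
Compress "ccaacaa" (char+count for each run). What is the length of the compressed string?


Input: ccaacaa
Runs:
  'c' x 2 => "c2"
  'a' x 2 => "a2"
  'c' x 1 => "c1"
  'a' x 2 => "a2"
Compressed: "c2a2c1a2"
Compressed length: 8

8


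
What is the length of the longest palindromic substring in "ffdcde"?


Input: "ffdcde"
Checking substrings for palindromes:
  [2:5] "dcd" (len 3) => palindrome
  [0:2] "ff" (len 2) => palindrome
Longest palindromic substring: "dcd" with length 3

3


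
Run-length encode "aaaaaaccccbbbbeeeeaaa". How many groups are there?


Input: aaaaaaccccbbbbeeeeaaa
Scanning for consecutive runs:
  Group 1: 'a' x 6 (positions 0-5)
  Group 2: 'c' x 4 (positions 6-9)
  Group 3: 'b' x 4 (positions 10-13)
  Group 4: 'e' x 4 (positions 14-17)
  Group 5: 'a' x 3 (positions 18-20)
Total groups: 5

5


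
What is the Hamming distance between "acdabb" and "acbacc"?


Comparing "acdabb" and "acbacc" position by position:
  Position 0: 'a' vs 'a' => same
  Position 1: 'c' vs 'c' => same
  Position 2: 'd' vs 'b' => differ
  Position 3: 'a' vs 'a' => same
  Position 4: 'b' vs 'c' => differ
  Position 5: 'b' vs 'c' => differ
Total differences (Hamming distance): 3

3


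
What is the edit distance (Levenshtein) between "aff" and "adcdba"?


Computing edit distance: "aff" -> "adcdba"
DP table:
           a    d    c    d    b    a
      0    1    2    3    4    5    6
  a   1    0    1    2    3    4    5
  f   2    1    1    2    3    4    5
  f   3    2    2    2    3    4    5
Edit distance = dp[3][6] = 5

5


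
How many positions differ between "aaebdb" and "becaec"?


Comparing "aaebdb" and "becaec" position by position:
  Position 0: 'a' vs 'b' => DIFFER
  Position 1: 'a' vs 'e' => DIFFER
  Position 2: 'e' vs 'c' => DIFFER
  Position 3: 'b' vs 'a' => DIFFER
  Position 4: 'd' vs 'e' => DIFFER
  Position 5: 'b' vs 'c' => DIFFER
Positions that differ: 6

6


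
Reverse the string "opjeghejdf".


Input: opjeghejdf
Reading characters right to left:
  Position 9: 'f'
  Position 8: 'd'
  Position 7: 'j'
  Position 6: 'e'
  Position 5: 'h'
  Position 4: 'g'
  Position 3: 'e'
  Position 2: 'j'
  Position 1: 'p'
  Position 0: 'o'
Reversed: fdjehgejpo

fdjehgejpo


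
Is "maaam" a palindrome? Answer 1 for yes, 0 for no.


Input: maaam
Reversed: maaam
  Compare pos 0 ('m') with pos 4 ('m'): match
  Compare pos 1 ('a') with pos 3 ('a'): match
Result: palindrome

1


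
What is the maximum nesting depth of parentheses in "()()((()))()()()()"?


Input: "()()((()))()()()()"
Tracking depth:
  Position 0 '(': depth becomes 1
  Position 1 ')': depth becomes 0
  Position 2 '(': depth becomes 1
  Position 3 ')': depth becomes 0
  Position 4 '(': depth becomes 1
  Position 5 '(': depth becomes 2
  Position 6 '(': depth becomes 3
  Position 7 ')': depth becomes 2
  Position 8 ')': depth becomes 1
  Position 9 ')': depth becomes 0
  Position 10 '(': depth becomes 1
  Position 11 ')': depth becomes 0
  Position 12 '(': depth becomes 1
  Position 13 ')': depth becomes 0
  Position 14 '(': depth becomes 1
  Position 15 ')': depth becomes 0
  Position 16 '(': depth becomes 1
  Position 17 ')': depth becomes 0
Maximum depth reached: 3

3


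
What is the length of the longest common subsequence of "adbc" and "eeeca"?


LCS of "adbc" and "eeeca"
DP table:
           e    e    e    c    a
      0    0    0    0    0    0
  a   0    0    0    0    0    1
  d   0    0    0    0    0    1
  b   0    0    0    0    0    1
  c   0    0    0    0    1    1
LCS length = dp[4][5] = 1

1


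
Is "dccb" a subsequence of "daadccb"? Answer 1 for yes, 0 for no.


Check if "dccb" is a subsequence of "daadccb"
Greedy scan:
  Position 0 ('d'): matches sub[0] = 'd'
  Position 1 ('a'): no match needed
  Position 2 ('a'): no match needed
  Position 3 ('d'): no match needed
  Position 4 ('c'): matches sub[1] = 'c'
  Position 5 ('c'): matches sub[2] = 'c'
  Position 6 ('b'): matches sub[3] = 'b'
All 4 characters matched => is a subsequence

1


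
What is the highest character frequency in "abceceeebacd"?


Input: abceceeebacd
Character counts:
  'a': 2
  'b': 2
  'c': 3
  'd': 1
  'e': 4
Maximum frequency: 4

4


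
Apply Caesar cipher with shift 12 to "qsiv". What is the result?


Caesar cipher: shift "qsiv" by 12
  'q' (pos 16) + 12 = pos 2 = 'c'
  's' (pos 18) + 12 = pos 4 = 'e'
  'i' (pos 8) + 12 = pos 20 = 'u'
  'v' (pos 21) + 12 = pos 7 = 'h'
Result: ceuh

ceuh


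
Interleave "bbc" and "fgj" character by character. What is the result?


Interleaving "bbc" and "fgj":
  Position 0: 'b' from first, 'f' from second => "bf"
  Position 1: 'b' from first, 'g' from second => "bg"
  Position 2: 'c' from first, 'j' from second => "cj"
Result: bfbgcj

bfbgcj


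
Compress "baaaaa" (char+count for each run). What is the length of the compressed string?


Input: baaaaa
Runs:
  'b' x 1 => "b1"
  'a' x 5 => "a5"
Compressed: "b1a5"
Compressed length: 4

4


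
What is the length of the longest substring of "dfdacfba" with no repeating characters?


Input: "dfdacfba"
Sliding window (track last position of each char):
  Position 0 ('d'): window [0,0] length 1 -- new best
  Position 1 ('f'): window [0,1] length 2 -- new best
  Position 2 ('d'): repeat (last at 0), move window start to 1
  Position 2 ('d'): window [1,2] length 2
  Position 3 ('a'): window [1,3] length 3 -- new best
  Position 4 ('c'): window [1,4] length 4 -- new best
  Position 5 ('f'): repeat (last at 1), move window start to 2
  Position 5 ('f'): window [2,5] length 4
  Position 6 ('b'): window [2,6] length 5 -- new best
  Position 7 ('a'): repeat (last at 3), move window start to 4
  Position 7 ('a'): window [4,7] length 4
Longest substring with no repeats: "dacfb" with length 5

5


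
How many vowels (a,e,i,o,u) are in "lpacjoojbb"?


Input: lpacjoojbb
Checking each character:
  'l' at position 0: consonant
  'p' at position 1: consonant
  'a' at position 2: vowel (running total: 1)
  'c' at position 3: consonant
  'j' at position 4: consonant
  'o' at position 5: vowel (running total: 2)
  'o' at position 6: vowel (running total: 3)
  'j' at position 7: consonant
  'b' at position 8: consonant
  'b' at position 9: consonant
Total vowels: 3

3


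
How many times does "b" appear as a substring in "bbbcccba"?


Searching for "b" in "bbbcccba"
Scanning each position:
  Position 0: "b" => MATCH
  Position 1: "b" => MATCH
  Position 2: "b" => MATCH
  Position 3: "c" => no
  Position 4: "c" => no
  Position 5: "c" => no
  Position 6: "b" => MATCH
  Position 7: "a" => no
Total occurrences: 4

4


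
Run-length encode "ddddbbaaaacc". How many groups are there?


Input: ddddbbaaaacc
Scanning for consecutive runs:
  Group 1: 'd' x 4 (positions 0-3)
  Group 2: 'b' x 2 (positions 4-5)
  Group 3: 'a' x 4 (positions 6-9)
  Group 4: 'c' x 2 (positions 10-11)
Total groups: 4

4


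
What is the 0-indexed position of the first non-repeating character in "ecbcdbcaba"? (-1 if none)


Input: ecbcdbcaba
Character frequencies:
  'a': 2
  'b': 3
  'c': 3
  'd': 1
  'e': 1
Scanning left to right for freq == 1:
  Position 0 ('e'): unique! => answer = 0

0


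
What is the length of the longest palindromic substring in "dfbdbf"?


Input: "dfbdbf"
Checking substrings for palindromes:
  [1:6] "fbdbf" (len 5) => palindrome
  [2:5] "bdb" (len 3) => palindrome
Longest palindromic substring: "fbdbf" with length 5

5


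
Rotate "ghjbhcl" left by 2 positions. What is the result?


Input: "ghjbhcl", rotate left by 2
First 2 characters: "gh"
Remaining characters: "jbhcl"
Concatenate remaining + first: "jbhcl" + "gh" = "jbhclgh"

jbhclgh


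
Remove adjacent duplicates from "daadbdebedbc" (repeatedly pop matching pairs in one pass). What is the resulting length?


Input: daadbdebedbc
Stack-based adjacent duplicate removal:
  Read 'd': push. Stack: d
  Read 'a': push. Stack: da
  Read 'a': matches stack top 'a' => pop. Stack: d
  Read 'd': matches stack top 'd' => pop. Stack: (empty)
  Read 'b': push. Stack: b
  Read 'd': push. Stack: bd
  Read 'e': push. Stack: bde
  Read 'b': push. Stack: bdeb
  Read 'e': push. Stack: bdebe
  Read 'd': push. Stack: bdebed
  Read 'b': push. Stack: bdebedb
  Read 'c': push. Stack: bdebedbc
Final stack: "bdebedbc" (length 8)

8


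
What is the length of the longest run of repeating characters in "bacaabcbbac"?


Input: "bacaabcbbac"
Scanning for longest run:
  Position 1 ('a'): new char, reset run to 1
  Position 2 ('c'): new char, reset run to 1
  Position 3 ('a'): new char, reset run to 1
  Position 4 ('a'): continues run of 'a', length=2
  Position 5 ('b'): new char, reset run to 1
  Position 6 ('c'): new char, reset run to 1
  Position 7 ('b'): new char, reset run to 1
  Position 8 ('b'): continues run of 'b', length=2
  Position 9 ('a'): new char, reset run to 1
  Position 10 ('c'): new char, reset run to 1
Longest run: 'a' with length 2

2


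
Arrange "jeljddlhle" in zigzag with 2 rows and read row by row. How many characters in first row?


Zigzag "jeljddlhle" into 2 rows:
Placing characters:
  'j' => row 0
  'e' => row 1
  'l' => row 0
  'j' => row 1
  'd' => row 0
  'd' => row 1
  'l' => row 0
  'h' => row 1
  'l' => row 0
  'e' => row 1
Rows:
  Row 0: "jldll"
  Row 1: "ejdhe"
First row length: 5

5


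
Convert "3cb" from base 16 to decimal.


Input: "3cb" in base 16
Positional expansion:
  Digit '3' (value 3) x 16^2 = 768
  Digit 'c' (value 12) x 16^1 = 192
  Digit 'b' (value 11) x 16^0 = 11
Sum = 971

971


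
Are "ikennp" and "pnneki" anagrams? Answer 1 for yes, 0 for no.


Strings: "ikennp", "pnneki"
Sorted first:  eiknnp
Sorted second: eiknnp
Sorted forms match => anagrams

1


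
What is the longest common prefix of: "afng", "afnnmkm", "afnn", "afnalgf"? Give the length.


Words: afng, afnnmkm, afnn, afnalgf
  Position 0: all 'a' => match
  Position 1: all 'f' => match
  Position 2: all 'n' => match
  Position 3: ('g', 'n', 'n', 'a') => mismatch, stop
LCP = "afn" (length 3)

3


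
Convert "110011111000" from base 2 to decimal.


Input: "110011111000" in base 2
Positional expansion:
  Digit '1' (value 1) x 2^11 = 2048
  Digit '1' (value 1) x 2^10 = 1024
  Digit '0' (value 0) x 2^9 = 0
  Digit '0' (value 0) x 2^8 = 0
  Digit '1' (value 1) x 2^7 = 128
  Digit '1' (value 1) x 2^6 = 64
  Digit '1' (value 1) x 2^5 = 32
  Digit '1' (value 1) x 2^4 = 16
  Digit '1' (value 1) x 2^3 = 8
  Digit '0' (value 0) x 2^2 = 0
  Digit '0' (value 0) x 2^1 = 0
  Digit '0' (value 0) x 2^0 = 0
Sum = 3320

3320


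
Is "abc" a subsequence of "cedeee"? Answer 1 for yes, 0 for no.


Check if "abc" is a subsequence of "cedeee"
Greedy scan:
  Position 0 ('c'): no match needed
  Position 1 ('e'): no match needed
  Position 2 ('d'): no match needed
  Position 3 ('e'): no match needed
  Position 4 ('e'): no match needed
  Position 5 ('e'): no match needed
Only matched 0/3 characters => not a subsequence

0


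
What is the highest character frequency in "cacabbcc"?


Input: cacabbcc
Character counts:
  'a': 2
  'b': 2
  'c': 4
Maximum frequency: 4

4


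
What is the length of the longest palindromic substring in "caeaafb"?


Input: "caeaafb"
Checking substrings for palindromes:
  [1:4] "aea" (len 3) => palindrome
  [3:5] "aa" (len 2) => palindrome
Longest palindromic substring: "aea" with length 3

3


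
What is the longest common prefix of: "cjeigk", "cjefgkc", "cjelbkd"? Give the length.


Words: cjeigk, cjefgkc, cjelbkd
  Position 0: all 'c' => match
  Position 1: all 'j' => match
  Position 2: all 'e' => match
  Position 3: ('i', 'f', 'l') => mismatch, stop
LCP = "cje" (length 3)

3


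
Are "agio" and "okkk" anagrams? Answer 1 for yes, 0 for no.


Strings: "agio", "okkk"
Sorted first:  agio
Sorted second: kkko
Differ at position 0: 'a' vs 'k' => not anagrams

0


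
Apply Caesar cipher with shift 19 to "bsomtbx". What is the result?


Caesar cipher: shift "bsomtbx" by 19
  'b' (pos 1) + 19 = pos 20 = 'u'
  's' (pos 18) + 19 = pos 11 = 'l'
  'o' (pos 14) + 19 = pos 7 = 'h'
  'm' (pos 12) + 19 = pos 5 = 'f'
  't' (pos 19) + 19 = pos 12 = 'm'
  'b' (pos 1) + 19 = pos 20 = 'u'
  'x' (pos 23) + 19 = pos 16 = 'q'
Result: ulhfmuq

ulhfmuq


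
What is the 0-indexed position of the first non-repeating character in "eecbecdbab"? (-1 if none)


Input: eecbecdbab
Character frequencies:
  'a': 1
  'b': 3
  'c': 2
  'd': 1
  'e': 3
Scanning left to right for freq == 1:
  Position 0 ('e'): freq=3, skip
  Position 1 ('e'): freq=3, skip
  Position 2 ('c'): freq=2, skip
  Position 3 ('b'): freq=3, skip
  Position 4 ('e'): freq=3, skip
  Position 5 ('c'): freq=2, skip
  Position 6 ('d'): unique! => answer = 6

6


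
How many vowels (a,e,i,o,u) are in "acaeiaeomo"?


Input: acaeiaeomo
Checking each character:
  'a' at position 0: vowel (running total: 1)
  'c' at position 1: consonant
  'a' at position 2: vowel (running total: 2)
  'e' at position 3: vowel (running total: 3)
  'i' at position 4: vowel (running total: 4)
  'a' at position 5: vowel (running total: 5)
  'e' at position 6: vowel (running total: 6)
  'o' at position 7: vowel (running total: 7)
  'm' at position 8: consonant
  'o' at position 9: vowel (running total: 8)
Total vowels: 8

8


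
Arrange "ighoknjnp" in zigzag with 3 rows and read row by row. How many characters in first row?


Zigzag "ighoknjnp" into 3 rows:
Placing characters:
  'i' => row 0
  'g' => row 1
  'h' => row 2
  'o' => row 1
  'k' => row 0
  'n' => row 1
  'j' => row 2
  'n' => row 1
  'p' => row 0
Rows:
  Row 0: "ikp"
  Row 1: "gonn"
  Row 2: "hj"
First row length: 3

3


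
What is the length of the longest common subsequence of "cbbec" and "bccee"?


LCS of "cbbec" and "bccee"
DP table:
           b    c    c    e    e
      0    0    0    0    0    0
  c   0    0    1    1    1    1
  b   0    1    1    1    1    1
  b   0    1    1    1    1    1
  e   0    1    1    1    2    2
  c   0    1    2    2    2    2
LCS length = dp[5][5] = 2

2


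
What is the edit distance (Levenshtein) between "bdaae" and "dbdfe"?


Computing edit distance: "bdaae" -> "dbdfe"
DP table:
           d    b    d    f    e
      0    1    2    3    4    5
  b   1    1    1    2    3    4
  d   2    1    2    1    2    3
  a   3    2    2    2    2    3
  a   4    3    3    3    3    3
  e   5    4    4    4    4    3
Edit distance = dp[5][5] = 3

3


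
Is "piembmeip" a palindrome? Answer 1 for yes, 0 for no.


Input: piembmeip
Reversed: piembmeip
  Compare pos 0 ('p') with pos 8 ('p'): match
  Compare pos 1 ('i') with pos 7 ('i'): match
  Compare pos 2 ('e') with pos 6 ('e'): match
  Compare pos 3 ('m') with pos 5 ('m'): match
Result: palindrome

1


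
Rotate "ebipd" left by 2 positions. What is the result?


Input: "ebipd", rotate left by 2
First 2 characters: "eb"
Remaining characters: "ipd"
Concatenate remaining + first: "ipd" + "eb" = "ipdeb"

ipdeb


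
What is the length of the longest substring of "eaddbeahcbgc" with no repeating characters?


Input: "eaddbeahcbgc"
Sliding window (track last position of each char):
  Position 0 ('e'): window [0,0] length 1 -- new best
  Position 1 ('a'): window [0,1] length 2 -- new best
  Position 2 ('d'): window [0,2] length 3 -- new best
  Position 3 ('d'): repeat (last at 2), move window start to 3
  Position 3 ('d'): window [3,3] length 1
  Position 4 ('b'): window [3,4] length 2
  Position 5 ('e'): window [3,5] length 3
  Position 6 ('a'): window [3,6] length 4 -- new best
  Position 7 ('h'): window [3,7] length 5 -- new best
  Position 8 ('c'): window [3,8] length 6 -- new best
  Position 9 ('b'): repeat (last at 4), move window start to 5
  Position 9 ('b'): window [5,9] length 5
  Position 10 ('g'): window [5,10] length 6
  Position 11 ('c'): repeat (last at 8), move window start to 9
  Position 11 ('c'): window [9,11] length 3
Longest substring with no repeats: "dbeahc" with length 6

6


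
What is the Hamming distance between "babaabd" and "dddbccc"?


Comparing "babaabd" and "dddbccc" position by position:
  Position 0: 'b' vs 'd' => differ
  Position 1: 'a' vs 'd' => differ
  Position 2: 'b' vs 'd' => differ
  Position 3: 'a' vs 'b' => differ
  Position 4: 'a' vs 'c' => differ
  Position 5: 'b' vs 'c' => differ
  Position 6: 'd' vs 'c' => differ
Total differences (Hamming distance): 7

7


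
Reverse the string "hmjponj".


Input: hmjponj
Reading characters right to left:
  Position 6: 'j'
  Position 5: 'n'
  Position 4: 'o'
  Position 3: 'p'
  Position 2: 'j'
  Position 1: 'm'
  Position 0: 'h'
Reversed: jnopjmh

jnopjmh


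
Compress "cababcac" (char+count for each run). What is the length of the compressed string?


Input: cababcac
Runs:
  'c' x 1 => "c1"
  'a' x 1 => "a1"
  'b' x 1 => "b1"
  'a' x 1 => "a1"
  'b' x 1 => "b1"
  'c' x 1 => "c1"
  'a' x 1 => "a1"
  'c' x 1 => "c1"
Compressed: "c1a1b1a1b1c1a1c1"
Compressed length: 16

16


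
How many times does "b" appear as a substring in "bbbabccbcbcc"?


Searching for "b" in "bbbabccbcbcc"
Scanning each position:
  Position 0: "b" => MATCH
  Position 1: "b" => MATCH
  Position 2: "b" => MATCH
  Position 3: "a" => no
  Position 4: "b" => MATCH
  Position 5: "c" => no
  Position 6: "c" => no
  Position 7: "b" => MATCH
  Position 8: "c" => no
  Position 9: "b" => MATCH
  Position 10: "c" => no
  Position 11: "c" => no
Total occurrences: 6

6


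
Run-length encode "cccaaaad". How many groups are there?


Input: cccaaaad
Scanning for consecutive runs:
  Group 1: 'c' x 3 (positions 0-2)
  Group 2: 'a' x 4 (positions 3-6)
  Group 3: 'd' x 1 (positions 7-7)
Total groups: 3

3


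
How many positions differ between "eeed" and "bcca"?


Comparing "eeed" and "bcca" position by position:
  Position 0: 'e' vs 'b' => DIFFER
  Position 1: 'e' vs 'c' => DIFFER
  Position 2: 'e' vs 'c' => DIFFER
  Position 3: 'd' vs 'a' => DIFFER
Positions that differ: 4

4


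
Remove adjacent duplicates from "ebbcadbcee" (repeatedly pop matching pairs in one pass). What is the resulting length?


Input: ebbcadbcee
Stack-based adjacent duplicate removal:
  Read 'e': push. Stack: e
  Read 'b': push. Stack: eb
  Read 'b': matches stack top 'b' => pop. Stack: e
  Read 'c': push. Stack: ec
  Read 'a': push. Stack: eca
  Read 'd': push. Stack: ecad
  Read 'b': push. Stack: ecadb
  Read 'c': push. Stack: ecadbc
  Read 'e': push. Stack: ecadbce
  Read 'e': matches stack top 'e' => pop. Stack: ecadbc
Final stack: "ecadbc" (length 6)

6


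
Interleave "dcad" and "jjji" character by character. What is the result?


Interleaving "dcad" and "jjji":
  Position 0: 'd' from first, 'j' from second => "dj"
  Position 1: 'c' from first, 'j' from second => "cj"
  Position 2: 'a' from first, 'j' from second => "aj"
  Position 3: 'd' from first, 'i' from second => "di"
Result: djcjajdi

djcjajdi


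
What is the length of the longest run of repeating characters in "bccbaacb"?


Input: "bccbaacb"
Scanning for longest run:
  Position 1 ('c'): new char, reset run to 1
  Position 2 ('c'): continues run of 'c', length=2
  Position 3 ('b'): new char, reset run to 1
  Position 4 ('a'): new char, reset run to 1
  Position 5 ('a'): continues run of 'a', length=2
  Position 6 ('c'): new char, reset run to 1
  Position 7 ('b'): new char, reset run to 1
Longest run: 'c' with length 2

2


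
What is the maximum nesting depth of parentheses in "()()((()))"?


Input: "()()((()))"
Tracking depth:
  Position 0 '(': depth becomes 1
  Position 1 ')': depth becomes 0
  Position 2 '(': depth becomes 1
  Position 3 ')': depth becomes 0
  Position 4 '(': depth becomes 1
  Position 5 '(': depth becomes 2
  Position 6 '(': depth becomes 3
  Position 7 ')': depth becomes 2
  Position 8 ')': depth becomes 1
  Position 9 ')': depth becomes 0
Maximum depth reached: 3

3


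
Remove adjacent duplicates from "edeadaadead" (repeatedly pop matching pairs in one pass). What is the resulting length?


Input: edeadaadead
Stack-based adjacent duplicate removal:
  Read 'e': push. Stack: e
  Read 'd': push. Stack: ed
  Read 'e': push. Stack: ede
  Read 'a': push. Stack: edea
  Read 'd': push. Stack: edead
  Read 'a': push. Stack: edeada
  Read 'a': matches stack top 'a' => pop. Stack: edead
  Read 'd': matches stack top 'd' => pop. Stack: edea
  Read 'e': push. Stack: edeae
  Read 'a': push. Stack: edeaea
  Read 'd': push. Stack: edeaead
Final stack: "edeaead" (length 7)

7


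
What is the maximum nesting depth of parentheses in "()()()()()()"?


Input: "()()()()()()"
Tracking depth:
  Position 0 '(': depth becomes 1
  Position 1 ')': depth becomes 0
  Position 2 '(': depth becomes 1
  Position 3 ')': depth becomes 0
  Position 4 '(': depth becomes 1
  Position 5 ')': depth becomes 0
  Position 6 '(': depth becomes 1
  Position 7 ')': depth becomes 0
  Position 8 '(': depth becomes 1
  Position 9 ')': depth becomes 0
  Position 10 '(': depth becomes 1
  Position 11 ')': depth becomes 0
Maximum depth reached: 1

1


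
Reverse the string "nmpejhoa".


Input: nmpejhoa
Reading characters right to left:
  Position 7: 'a'
  Position 6: 'o'
  Position 5: 'h'
  Position 4: 'j'
  Position 3: 'e'
  Position 2: 'p'
  Position 1: 'm'
  Position 0: 'n'
Reversed: aohjepmn

aohjepmn


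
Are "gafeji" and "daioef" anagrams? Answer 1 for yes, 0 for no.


Strings: "gafeji", "daioef"
Sorted first:  aefgij
Sorted second: adefio
Differ at position 1: 'e' vs 'd' => not anagrams

0


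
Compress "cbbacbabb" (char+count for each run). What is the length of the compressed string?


Input: cbbacbabb
Runs:
  'c' x 1 => "c1"
  'b' x 2 => "b2"
  'a' x 1 => "a1"
  'c' x 1 => "c1"
  'b' x 1 => "b1"
  'a' x 1 => "a1"
  'b' x 2 => "b2"
Compressed: "c1b2a1c1b1a1b2"
Compressed length: 14

14


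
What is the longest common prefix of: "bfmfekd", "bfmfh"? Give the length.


Words: bfmfekd, bfmfh
  Position 0: all 'b' => match
  Position 1: all 'f' => match
  Position 2: all 'm' => match
  Position 3: all 'f' => match
  Position 4: ('e', 'h') => mismatch, stop
LCP = "bfmf" (length 4)

4


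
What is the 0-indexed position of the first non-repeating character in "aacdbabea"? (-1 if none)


Input: aacdbabea
Character frequencies:
  'a': 4
  'b': 2
  'c': 1
  'd': 1
  'e': 1
Scanning left to right for freq == 1:
  Position 0 ('a'): freq=4, skip
  Position 1 ('a'): freq=4, skip
  Position 2 ('c'): unique! => answer = 2

2
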